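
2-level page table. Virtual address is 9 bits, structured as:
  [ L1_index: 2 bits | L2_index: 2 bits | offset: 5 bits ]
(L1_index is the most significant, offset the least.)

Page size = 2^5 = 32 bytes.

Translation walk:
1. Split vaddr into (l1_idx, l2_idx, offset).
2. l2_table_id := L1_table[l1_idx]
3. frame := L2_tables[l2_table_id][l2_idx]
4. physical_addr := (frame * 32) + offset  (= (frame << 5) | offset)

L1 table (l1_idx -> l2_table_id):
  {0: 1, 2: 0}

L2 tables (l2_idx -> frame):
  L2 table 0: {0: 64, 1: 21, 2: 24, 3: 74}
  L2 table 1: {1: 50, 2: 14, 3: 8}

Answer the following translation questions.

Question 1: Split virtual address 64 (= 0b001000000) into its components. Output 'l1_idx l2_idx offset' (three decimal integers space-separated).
Answer: 0 2 0

Derivation:
vaddr = 64 = 0b001000000
  top 2 bits -> l1_idx = 0
  next 2 bits -> l2_idx = 2
  bottom 5 bits -> offset = 0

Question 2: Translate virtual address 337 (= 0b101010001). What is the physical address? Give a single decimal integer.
vaddr = 337 = 0b101010001
Split: l1_idx=2, l2_idx=2, offset=17
L1[2] = 0
L2[0][2] = 24
paddr = 24 * 32 + 17 = 785

Answer: 785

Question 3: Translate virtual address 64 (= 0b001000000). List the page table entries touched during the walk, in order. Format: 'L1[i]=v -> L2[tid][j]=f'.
vaddr = 64 = 0b001000000
Split: l1_idx=0, l2_idx=2, offset=0

Answer: L1[0]=1 -> L2[1][2]=14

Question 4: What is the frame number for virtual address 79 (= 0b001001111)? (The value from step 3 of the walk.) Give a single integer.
Answer: 14

Derivation:
vaddr = 79: l1_idx=0, l2_idx=2
L1[0] = 1; L2[1][2] = 14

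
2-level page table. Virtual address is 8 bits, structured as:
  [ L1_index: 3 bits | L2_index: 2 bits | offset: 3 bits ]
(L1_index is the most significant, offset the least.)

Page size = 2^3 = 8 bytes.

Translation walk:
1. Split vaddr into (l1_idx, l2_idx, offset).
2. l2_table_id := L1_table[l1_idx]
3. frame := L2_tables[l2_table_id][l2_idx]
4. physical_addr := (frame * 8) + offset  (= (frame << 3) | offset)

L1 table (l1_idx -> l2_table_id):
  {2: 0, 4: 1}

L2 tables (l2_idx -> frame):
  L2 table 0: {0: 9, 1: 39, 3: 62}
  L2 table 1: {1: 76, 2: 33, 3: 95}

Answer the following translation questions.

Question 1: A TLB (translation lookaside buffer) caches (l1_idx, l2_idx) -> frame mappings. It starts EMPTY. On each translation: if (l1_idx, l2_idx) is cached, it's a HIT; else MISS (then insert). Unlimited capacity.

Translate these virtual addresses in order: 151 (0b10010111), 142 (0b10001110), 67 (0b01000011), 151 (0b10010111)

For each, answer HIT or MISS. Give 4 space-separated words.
vaddr=151: (4,2) not in TLB -> MISS, insert
vaddr=142: (4,1) not in TLB -> MISS, insert
vaddr=67: (2,0) not in TLB -> MISS, insert
vaddr=151: (4,2) in TLB -> HIT

Answer: MISS MISS MISS HIT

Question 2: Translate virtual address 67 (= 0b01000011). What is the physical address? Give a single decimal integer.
Answer: 75

Derivation:
vaddr = 67 = 0b01000011
Split: l1_idx=2, l2_idx=0, offset=3
L1[2] = 0
L2[0][0] = 9
paddr = 9 * 8 + 3 = 75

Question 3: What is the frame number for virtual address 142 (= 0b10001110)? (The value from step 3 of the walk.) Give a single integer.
vaddr = 142: l1_idx=4, l2_idx=1
L1[4] = 1; L2[1][1] = 76

Answer: 76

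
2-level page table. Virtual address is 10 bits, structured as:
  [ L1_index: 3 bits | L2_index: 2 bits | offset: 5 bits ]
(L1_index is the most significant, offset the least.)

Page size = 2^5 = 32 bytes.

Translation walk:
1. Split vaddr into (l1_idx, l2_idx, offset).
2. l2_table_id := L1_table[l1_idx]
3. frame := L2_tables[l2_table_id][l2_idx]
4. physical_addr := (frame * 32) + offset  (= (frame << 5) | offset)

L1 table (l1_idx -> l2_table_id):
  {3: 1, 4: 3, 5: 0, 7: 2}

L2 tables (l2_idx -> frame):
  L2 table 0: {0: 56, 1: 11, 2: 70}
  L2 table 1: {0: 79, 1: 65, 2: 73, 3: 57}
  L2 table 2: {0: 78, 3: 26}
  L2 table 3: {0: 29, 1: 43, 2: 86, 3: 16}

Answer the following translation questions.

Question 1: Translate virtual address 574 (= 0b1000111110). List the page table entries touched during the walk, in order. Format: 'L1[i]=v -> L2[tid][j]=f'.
Answer: L1[4]=3 -> L2[3][1]=43

Derivation:
vaddr = 574 = 0b1000111110
Split: l1_idx=4, l2_idx=1, offset=30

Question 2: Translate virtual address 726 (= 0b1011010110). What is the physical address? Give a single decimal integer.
vaddr = 726 = 0b1011010110
Split: l1_idx=5, l2_idx=2, offset=22
L1[5] = 0
L2[0][2] = 70
paddr = 70 * 32 + 22 = 2262

Answer: 2262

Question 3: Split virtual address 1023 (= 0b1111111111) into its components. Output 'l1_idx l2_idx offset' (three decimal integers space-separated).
vaddr = 1023 = 0b1111111111
  top 3 bits -> l1_idx = 7
  next 2 bits -> l2_idx = 3
  bottom 5 bits -> offset = 31

Answer: 7 3 31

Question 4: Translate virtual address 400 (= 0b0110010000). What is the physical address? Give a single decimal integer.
Answer: 2544

Derivation:
vaddr = 400 = 0b0110010000
Split: l1_idx=3, l2_idx=0, offset=16
L1[3] = 1
L2[1][0] = 79
paddr = 79 * 32 + 16 = 2544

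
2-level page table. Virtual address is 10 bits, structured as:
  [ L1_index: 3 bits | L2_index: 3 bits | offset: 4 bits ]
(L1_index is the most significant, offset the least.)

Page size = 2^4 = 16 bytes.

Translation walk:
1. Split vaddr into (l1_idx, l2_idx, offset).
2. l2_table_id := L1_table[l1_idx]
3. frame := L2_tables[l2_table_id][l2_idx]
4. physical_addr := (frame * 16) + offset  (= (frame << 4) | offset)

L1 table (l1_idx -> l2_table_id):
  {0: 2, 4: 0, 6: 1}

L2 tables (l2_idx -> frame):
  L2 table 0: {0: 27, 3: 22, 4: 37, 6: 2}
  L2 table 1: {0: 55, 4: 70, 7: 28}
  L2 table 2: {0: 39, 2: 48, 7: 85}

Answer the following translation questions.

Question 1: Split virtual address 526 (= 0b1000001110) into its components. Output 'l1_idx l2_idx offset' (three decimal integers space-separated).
vaddr = 526 = 0b1000001110
  top 3 bits -> l1_idx = 4
  next 3 bits -> l2_idx = 0
  bottom 4 bits -> offset = 14

Answer: 4 0 14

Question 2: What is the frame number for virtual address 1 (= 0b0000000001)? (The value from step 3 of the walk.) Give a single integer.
Answer: 39

Derivation:
vaddr = 1: l1_idx=0, l2_idx=0
L1[0] = 2; L2[2][0] = 39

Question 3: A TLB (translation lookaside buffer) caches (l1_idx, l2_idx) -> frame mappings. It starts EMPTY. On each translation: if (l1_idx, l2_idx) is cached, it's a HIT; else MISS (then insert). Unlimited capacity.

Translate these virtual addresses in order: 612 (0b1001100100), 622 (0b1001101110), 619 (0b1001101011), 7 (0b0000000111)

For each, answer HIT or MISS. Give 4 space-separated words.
vaddr=612: (4,6) not in TLB -> MISS, insert
vaddr=622: (4,6) in TLB -> HIT
vaddr=619: (4,6) in TLB -> HIT
vaddr=7: (0,0) not in TLB -> MISS, insert

Answer: MISS HIT HIT MISS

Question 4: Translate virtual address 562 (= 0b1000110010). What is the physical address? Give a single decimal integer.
vaddr = 562 = 0b1000110010
Split: l1_idx=4, l2_idx=3, offset=2
L1[4] = 0
L2[0][3] = 22
paddr = 22 * 16 + 2 = 354

Answer: 354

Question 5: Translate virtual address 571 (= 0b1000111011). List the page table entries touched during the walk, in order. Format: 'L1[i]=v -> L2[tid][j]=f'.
Answer: L1[4]=0 -> L2[0][3]=22

Derivation:
vaddr = 571 = 0b1000111011
Split: l1_idx=4, l2_idx=3, offset=11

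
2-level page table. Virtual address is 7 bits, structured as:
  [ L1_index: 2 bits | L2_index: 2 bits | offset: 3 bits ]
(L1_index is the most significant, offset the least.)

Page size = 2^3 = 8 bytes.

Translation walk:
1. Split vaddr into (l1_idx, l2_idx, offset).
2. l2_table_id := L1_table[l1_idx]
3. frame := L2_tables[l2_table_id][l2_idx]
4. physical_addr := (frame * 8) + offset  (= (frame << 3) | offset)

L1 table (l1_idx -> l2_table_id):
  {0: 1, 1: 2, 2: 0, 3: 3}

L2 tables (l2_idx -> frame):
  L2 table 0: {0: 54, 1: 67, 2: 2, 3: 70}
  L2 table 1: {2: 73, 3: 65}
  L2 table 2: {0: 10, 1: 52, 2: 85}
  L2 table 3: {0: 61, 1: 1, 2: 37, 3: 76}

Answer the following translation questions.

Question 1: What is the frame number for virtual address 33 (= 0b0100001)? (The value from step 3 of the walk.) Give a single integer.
Answer: 10

Derivation:
vaddr = 33: l1_idx=1, l2_idx=0
L1[1] = 2; L2[2][0] = 10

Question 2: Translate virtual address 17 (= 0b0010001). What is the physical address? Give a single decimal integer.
Answer: 585

Derivation:
vaddr = 17 = 0b0010001
Split: l1_idx=0, l2_idx=2, offset=1
L1[0] = 1
L2[1][2] = 73
paddr = 73 * 8 + 1 = 585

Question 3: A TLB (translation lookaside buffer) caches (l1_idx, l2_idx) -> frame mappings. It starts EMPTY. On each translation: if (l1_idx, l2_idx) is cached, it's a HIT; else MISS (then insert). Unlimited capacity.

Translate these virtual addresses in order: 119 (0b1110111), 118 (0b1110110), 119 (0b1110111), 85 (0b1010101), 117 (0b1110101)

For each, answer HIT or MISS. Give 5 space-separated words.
Answer: MISS HIT HIT MISS HIT

Derivation:
vaddr=119: (3,2) not in TLB -> MISS, insert
vaddr=118: (3,2) in TLB -> HIT
vaddr=119: (3,2) in TLB -> HIT
vaddr=85: (2,2) not in TLB -> MISS, insert
vaddr=117: (3,2) in TLB -> HIT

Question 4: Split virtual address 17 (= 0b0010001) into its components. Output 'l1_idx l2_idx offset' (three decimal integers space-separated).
Answer: 0 2 1

Derivation:
vaddr = 17 = 0b0010001
  top 2 bits -> l1_idx = 0
  next 2 bits -> l2_idx = 2
  bottom 3 bits -> offset = 1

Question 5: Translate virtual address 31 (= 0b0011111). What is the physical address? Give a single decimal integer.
vaddr = 31 = 0b0011111
Split: l1_idx=0, l2_idx=3, offset=7
L1[0] = 1
L2[1][3] = 65
paddr = 65 * 8 + 7 = 527

Answer: 527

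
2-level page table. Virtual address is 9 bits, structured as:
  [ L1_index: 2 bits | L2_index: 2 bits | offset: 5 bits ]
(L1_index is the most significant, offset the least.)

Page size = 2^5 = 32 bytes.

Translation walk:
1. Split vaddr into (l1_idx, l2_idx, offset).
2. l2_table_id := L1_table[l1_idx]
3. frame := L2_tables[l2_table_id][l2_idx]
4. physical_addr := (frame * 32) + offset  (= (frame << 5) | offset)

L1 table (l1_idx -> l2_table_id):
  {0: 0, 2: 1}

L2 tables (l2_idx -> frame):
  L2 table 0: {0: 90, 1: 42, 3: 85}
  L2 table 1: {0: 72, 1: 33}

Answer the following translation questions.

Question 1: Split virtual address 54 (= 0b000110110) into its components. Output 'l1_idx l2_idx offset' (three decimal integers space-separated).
vaddr = 54 = 0b000110110
  top 2 bits -> l1_idx = 0
  next 2 bits -> l2_idx = 1
  bottom 5 bits -> offset = 22

Answer: 0 1 22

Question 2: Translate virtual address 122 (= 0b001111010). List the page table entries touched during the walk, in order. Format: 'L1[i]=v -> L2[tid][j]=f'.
Answer: L1[0]=0 -> L2[0][3]=85

Derivation:
vaddr = 122 = 0b001111010
Split: l1_idx=0, l2_idx=3, offset=26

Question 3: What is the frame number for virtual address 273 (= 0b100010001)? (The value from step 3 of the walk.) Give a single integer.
vaddr = 273: l1_idx=2, l2_idx=0
L1[2] = 1; L2[1][0] = 72

Answer: 72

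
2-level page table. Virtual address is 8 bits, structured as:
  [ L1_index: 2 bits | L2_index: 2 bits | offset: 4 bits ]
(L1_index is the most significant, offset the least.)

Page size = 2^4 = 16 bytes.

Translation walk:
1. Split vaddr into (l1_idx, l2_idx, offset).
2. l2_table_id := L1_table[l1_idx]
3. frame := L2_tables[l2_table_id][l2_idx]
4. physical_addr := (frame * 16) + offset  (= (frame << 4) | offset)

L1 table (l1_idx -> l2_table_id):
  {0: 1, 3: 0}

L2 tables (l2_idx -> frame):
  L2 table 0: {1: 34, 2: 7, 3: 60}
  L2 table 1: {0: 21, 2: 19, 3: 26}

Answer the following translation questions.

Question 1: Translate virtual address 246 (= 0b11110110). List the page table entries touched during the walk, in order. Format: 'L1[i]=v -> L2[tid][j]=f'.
Answer: L1[3]=0 -> L2[0][3]=60

Derivation:
vaddr = 246 = 0b11110110
Split: l1_idx=3, l2_idx=3, offset=6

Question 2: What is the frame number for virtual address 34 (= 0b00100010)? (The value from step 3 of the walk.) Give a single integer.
Answer: 19

Derivation:
vaddr = 34: l1_idx=0, l2_idx=2
L1[0] = 1; L2[1][2] = 19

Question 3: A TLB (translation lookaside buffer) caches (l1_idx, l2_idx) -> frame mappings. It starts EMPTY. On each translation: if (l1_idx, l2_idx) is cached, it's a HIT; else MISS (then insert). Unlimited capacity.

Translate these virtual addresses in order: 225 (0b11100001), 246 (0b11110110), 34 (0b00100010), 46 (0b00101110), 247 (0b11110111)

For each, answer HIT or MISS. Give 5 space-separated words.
vaddr=225: (3,2) not in TLB -> MISS, insert
vaddr=246: (3,3) not in TLB -> MISS, insert
vaddr=34: (0,2) not in TLB -> MISS, insert
vaddr=46: (0,2) in TLB -> HIT
vaddr=247: (3,3) in TLB -> HIT

Answer: MISS MISS MISS HIT HIT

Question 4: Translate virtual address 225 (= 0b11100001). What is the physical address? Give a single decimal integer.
vaddr = 225 = 0b11100001
Split: l1_idx=3, l2_idx=2, offset=1
L1[3] = 0
L2[0][2] = 7
paddr = 7 * 16 + 1 = 113

Answer: 113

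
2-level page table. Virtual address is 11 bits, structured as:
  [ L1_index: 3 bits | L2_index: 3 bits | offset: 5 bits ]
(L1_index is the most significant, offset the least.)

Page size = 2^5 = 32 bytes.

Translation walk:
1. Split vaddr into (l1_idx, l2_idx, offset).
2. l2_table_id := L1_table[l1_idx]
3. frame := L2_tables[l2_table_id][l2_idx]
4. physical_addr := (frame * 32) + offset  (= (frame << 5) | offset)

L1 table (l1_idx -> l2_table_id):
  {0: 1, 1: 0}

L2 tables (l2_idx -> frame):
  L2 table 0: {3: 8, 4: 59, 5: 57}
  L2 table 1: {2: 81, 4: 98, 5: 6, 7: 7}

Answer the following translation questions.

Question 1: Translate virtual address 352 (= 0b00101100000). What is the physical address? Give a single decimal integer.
vaddr = 352 = 0b00101100000
Split: l1_idx=1, l2_idx=3, offset=0
L1[1] = 0
L2[0][3] = 8
paddr = 8 * 32 + 0 = 256

Answer: 256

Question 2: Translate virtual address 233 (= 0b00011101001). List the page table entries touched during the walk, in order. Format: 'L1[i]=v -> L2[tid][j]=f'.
Answer: L1[0]=1 -> L2[1][7]=7

Derivation:
vaddr = 233 = 0b00011101001
Split: l1_idx=0, l2_idx=7, offset=9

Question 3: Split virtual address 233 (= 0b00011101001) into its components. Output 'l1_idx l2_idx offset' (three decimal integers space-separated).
vaddr = 233 = 0b00011101001
  top 3 bits -> l1_idx = 0
  next 3 bits -> l2_idx = 7
  bottom 5 bits -> offset = 9

Answer: 0 7 9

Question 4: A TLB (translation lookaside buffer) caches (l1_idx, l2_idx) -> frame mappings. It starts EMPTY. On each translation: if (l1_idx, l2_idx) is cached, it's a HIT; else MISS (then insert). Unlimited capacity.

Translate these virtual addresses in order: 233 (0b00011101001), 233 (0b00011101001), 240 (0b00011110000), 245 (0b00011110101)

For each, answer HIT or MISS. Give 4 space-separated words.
Answer: MISS HIT HIT HIT

Derivation:
vaddr=233: (0,7) not in TLB -> MISS, insert
vaddr=233: (0,7) in TLB -> HIT
vaddr=240: (0,7) in TLB -> HIT
vaddr=245: (0,7) in TLB -> HIT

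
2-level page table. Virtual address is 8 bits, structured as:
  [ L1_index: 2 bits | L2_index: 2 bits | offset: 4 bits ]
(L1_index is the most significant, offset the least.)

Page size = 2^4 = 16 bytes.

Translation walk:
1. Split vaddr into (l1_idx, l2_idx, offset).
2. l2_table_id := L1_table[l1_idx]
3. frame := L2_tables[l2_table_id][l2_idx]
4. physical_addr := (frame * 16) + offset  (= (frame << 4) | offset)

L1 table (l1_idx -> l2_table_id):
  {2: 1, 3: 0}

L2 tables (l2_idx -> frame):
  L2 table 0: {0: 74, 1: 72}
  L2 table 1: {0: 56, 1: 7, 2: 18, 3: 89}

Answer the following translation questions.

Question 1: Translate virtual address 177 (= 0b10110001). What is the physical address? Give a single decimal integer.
vaddr = 177 = 0b10110001
Split: l1_idx=2, l2_idx=3, offset=1
L1[2] = 1
L2[1][3] = 89
paddr = 89 * 16 + 1 = 1425

Answer: 1425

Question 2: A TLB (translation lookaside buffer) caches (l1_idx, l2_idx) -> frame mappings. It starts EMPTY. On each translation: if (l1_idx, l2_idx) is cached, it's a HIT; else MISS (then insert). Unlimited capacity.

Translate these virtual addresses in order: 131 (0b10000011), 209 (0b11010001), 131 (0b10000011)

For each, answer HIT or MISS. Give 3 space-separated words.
vaddr=131: (2,0) not in TLB -> MISS, insert
vaddr=209: (3,1) not in TLB -> MISS, insert
vaddr=131: (2,0) in TLB -> HIT

Answer: MISS MISS HIT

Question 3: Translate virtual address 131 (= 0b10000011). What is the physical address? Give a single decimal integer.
Answer: 899

Derivation:
vaddr = 131 = 0b10000011
Split: l1_idx=2, l2_idx=0, offset=3
L1[2] = 1
L2[1][0] = 56
paddr = 56 * 16 + 3 = 899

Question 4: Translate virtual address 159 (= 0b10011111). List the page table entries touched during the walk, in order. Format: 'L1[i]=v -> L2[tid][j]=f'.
vaddr = 159 = 0b10011111
Split: l1_idx=2, l2_idx=1, offset=15

Answer: L1[2]=1 -> L2[1][1]=7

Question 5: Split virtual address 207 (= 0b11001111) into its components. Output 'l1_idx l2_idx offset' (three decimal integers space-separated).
vaddr = 207 = 0b11001111
  top 2 bits -> l1_idx = 3
  next 2 bits -> l2_idx = 0
  bottom 4 bits -> offset = 15

Answer: 3 0 15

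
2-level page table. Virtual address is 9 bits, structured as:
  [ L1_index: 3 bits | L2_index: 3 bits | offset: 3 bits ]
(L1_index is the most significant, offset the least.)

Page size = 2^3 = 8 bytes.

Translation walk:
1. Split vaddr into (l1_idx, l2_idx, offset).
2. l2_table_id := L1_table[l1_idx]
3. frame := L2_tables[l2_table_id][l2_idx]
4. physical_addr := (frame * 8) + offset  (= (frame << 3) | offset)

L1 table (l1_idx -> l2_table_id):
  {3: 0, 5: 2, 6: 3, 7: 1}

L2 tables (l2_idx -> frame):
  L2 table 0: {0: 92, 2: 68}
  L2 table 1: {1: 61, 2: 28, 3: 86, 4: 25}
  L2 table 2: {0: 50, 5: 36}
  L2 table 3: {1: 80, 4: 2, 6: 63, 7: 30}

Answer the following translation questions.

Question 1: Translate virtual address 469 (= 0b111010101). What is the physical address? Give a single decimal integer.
Answer: 229

Derivation:
vaddr = 469 = 0b111010101
Split: l1_idx=7, l2_idx=2, offset=5
L1[7] = 1
L2[1][2] = 28
paddr = 28 * 8 + 5 = 229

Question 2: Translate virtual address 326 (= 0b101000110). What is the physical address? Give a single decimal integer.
vaddr = 326 = 0b101000110
Split: l1_idx=5, l2_idx=0, offset=6
L1[5] = 2
L2[2][0] = 50
paddr = 50 * 8 + 6 = 406

Answer: 406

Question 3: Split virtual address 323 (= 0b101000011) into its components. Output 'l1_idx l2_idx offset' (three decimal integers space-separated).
vaddr = 323 = 0b101000011
  top 3 bits -> l1_idx = 5
  next 3 bits -> l2_idx = 0
  bottom 3 bits -> offset = 3

Answer: 5 0 3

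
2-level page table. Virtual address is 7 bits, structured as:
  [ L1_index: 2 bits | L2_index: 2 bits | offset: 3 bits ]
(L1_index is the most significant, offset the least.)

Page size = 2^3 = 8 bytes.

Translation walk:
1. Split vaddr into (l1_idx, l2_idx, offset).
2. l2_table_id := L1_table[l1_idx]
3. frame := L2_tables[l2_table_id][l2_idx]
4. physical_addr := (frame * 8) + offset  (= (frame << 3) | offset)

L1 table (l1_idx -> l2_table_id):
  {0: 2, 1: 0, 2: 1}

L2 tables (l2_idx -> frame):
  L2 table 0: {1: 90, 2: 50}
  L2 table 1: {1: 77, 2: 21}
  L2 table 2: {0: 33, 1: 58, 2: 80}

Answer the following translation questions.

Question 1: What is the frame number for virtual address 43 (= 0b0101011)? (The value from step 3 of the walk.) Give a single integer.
Answer: 90

Derivation:
vaddr = 43: l1_idx=1, l2_idx=1
L1[1] = 0; L2[0][1] = 90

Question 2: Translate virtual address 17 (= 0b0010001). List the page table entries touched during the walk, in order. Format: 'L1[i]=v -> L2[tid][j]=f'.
Answer: L1[0]=2 -> L2[2][2]=80

Derivation:
vaddr = 17 = 0b0010001
Split: l1_idx=0, l2_idx=2, offset=1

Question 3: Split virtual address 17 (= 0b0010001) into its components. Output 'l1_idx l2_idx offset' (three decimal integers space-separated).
vaddr = 17 = 0b0010001
  top 2 bits -> l1_idx = 0
  next 2 bits -> l2_idx = 2
  bottom 3 bits -> offset = 1

Answer: 0 2 1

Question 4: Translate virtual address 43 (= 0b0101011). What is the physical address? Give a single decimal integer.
vaddr = 43 = 0b0101011
Split: l1_idx=1, l2_idx=1, offset=3
L1[1] = 0
L2[0][1] = 90
paddr = 90 * 8 + 3 = 723

Answer: 723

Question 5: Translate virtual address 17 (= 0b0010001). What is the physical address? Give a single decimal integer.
vaddr = 17 = 0b0010001
Split: l1_idx=0, l2_idx=2, offset=1
L1[0] = 2
L2[2][2] = 80
paddr = 80 * 8 + 1 = 641

Answer: 641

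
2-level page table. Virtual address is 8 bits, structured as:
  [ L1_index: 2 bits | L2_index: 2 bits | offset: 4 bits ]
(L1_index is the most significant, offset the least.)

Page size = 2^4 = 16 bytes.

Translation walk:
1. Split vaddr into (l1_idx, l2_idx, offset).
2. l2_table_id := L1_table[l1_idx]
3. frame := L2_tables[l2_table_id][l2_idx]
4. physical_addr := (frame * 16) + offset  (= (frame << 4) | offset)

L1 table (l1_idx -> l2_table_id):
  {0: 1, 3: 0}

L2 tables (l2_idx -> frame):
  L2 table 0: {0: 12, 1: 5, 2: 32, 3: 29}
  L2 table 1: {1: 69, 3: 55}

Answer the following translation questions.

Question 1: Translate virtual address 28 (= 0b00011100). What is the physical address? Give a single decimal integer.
vaddr = 28 = 0b00011100
Split: l1_idx=0, l2_idx=1, offset=12
L1[0] = 1
L2[1][1] = 69
paddr = 69 * 16 + 12 = 1116

Answer: 1116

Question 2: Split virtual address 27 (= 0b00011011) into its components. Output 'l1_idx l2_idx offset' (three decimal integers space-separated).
vaddr = 27 = 0b00011011
  top 2 bits -> l1_idx = 0
  next 2 bits -> l2_idx = 1
  bottom 4 bits -> offset = 11

Answer: 0 1 11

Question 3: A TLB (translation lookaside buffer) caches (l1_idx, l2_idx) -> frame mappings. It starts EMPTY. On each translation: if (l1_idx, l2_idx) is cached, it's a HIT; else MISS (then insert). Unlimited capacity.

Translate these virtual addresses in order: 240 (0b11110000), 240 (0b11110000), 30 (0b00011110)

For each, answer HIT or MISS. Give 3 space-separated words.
vaddr=240: (3,3) not in TLB -> MISS, insert
vaddr=240: (3,3) in TLB -> HIT
vaddr=30: (0,1) not in TLB -> MISS, insert

Answer: MISS HIT MISS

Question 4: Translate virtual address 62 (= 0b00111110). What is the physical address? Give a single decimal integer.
vaddr = 62 = 0b00111110
Split: l1_idx=0, l2_idx=3, offset=14
L1[0] = 1
L2[1][3] = 55
paddr = 55 * 16 + 14 = 894

Answer: 894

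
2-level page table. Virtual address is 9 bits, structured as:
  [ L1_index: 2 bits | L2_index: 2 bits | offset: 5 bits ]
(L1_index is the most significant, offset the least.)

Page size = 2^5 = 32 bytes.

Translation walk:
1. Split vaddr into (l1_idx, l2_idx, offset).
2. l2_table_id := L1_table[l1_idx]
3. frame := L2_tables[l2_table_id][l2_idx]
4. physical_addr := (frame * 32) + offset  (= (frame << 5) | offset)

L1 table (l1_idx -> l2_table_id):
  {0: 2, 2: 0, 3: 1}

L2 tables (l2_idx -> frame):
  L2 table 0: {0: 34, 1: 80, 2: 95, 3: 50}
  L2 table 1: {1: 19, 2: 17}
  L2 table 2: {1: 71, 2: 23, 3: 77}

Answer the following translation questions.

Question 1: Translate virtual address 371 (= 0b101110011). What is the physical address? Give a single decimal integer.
Answer: 1619

Derivation:
vaddr = 371 = 0b101110011
Split: l1_idx=2, l2_idx=3, offset=19
L1[2] = 0
L2[0][3] = 50
paddr = 50 * 32 + 19 = 1619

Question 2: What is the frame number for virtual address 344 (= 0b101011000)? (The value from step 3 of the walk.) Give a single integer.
Answer: 95

Derivation:
vaddr = 344: l1_idx=2, l2_idx=2
L1[2] = 0; L2[0][2] = 95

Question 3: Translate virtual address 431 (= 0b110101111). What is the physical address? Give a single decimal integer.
Answer: 623

Derivation:
vaddr = 431 = 0b110101111
Split: l1_idx=3, l2_idx=1, offset=15
L1[3] = 1
L2[1][1] = 19
paddr = 19 * 32 + 15 = 623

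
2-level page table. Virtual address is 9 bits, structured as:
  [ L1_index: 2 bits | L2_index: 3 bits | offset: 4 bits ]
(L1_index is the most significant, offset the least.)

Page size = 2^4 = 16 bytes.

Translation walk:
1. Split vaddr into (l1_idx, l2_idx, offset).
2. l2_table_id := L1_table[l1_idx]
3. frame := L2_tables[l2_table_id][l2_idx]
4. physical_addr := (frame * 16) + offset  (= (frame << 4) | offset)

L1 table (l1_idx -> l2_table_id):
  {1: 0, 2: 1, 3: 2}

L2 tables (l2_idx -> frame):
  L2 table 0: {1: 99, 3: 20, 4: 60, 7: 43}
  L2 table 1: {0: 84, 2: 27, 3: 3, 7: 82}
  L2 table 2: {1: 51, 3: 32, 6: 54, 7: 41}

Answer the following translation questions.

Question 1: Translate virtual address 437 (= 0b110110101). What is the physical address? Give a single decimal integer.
Answer: 517

Derivation:
vaddr = 437 = 0b110110101
Split: l1_idx=3, l2_idx=3, offset=5
L1[3] = 2
L2[2][3] = 32
paddr = 32 * 16 + 5 = 517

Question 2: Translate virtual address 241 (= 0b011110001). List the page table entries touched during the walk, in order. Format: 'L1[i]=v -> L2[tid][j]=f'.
Answer: L1[1]=0 -> L2[0][7]=43

Derivation:
vaddr = 241 = 0b011110001
Split: l1_idx=1, l2_idx=7, offset=1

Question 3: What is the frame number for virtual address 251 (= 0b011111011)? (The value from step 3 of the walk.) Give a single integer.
vaddr = 251: l1_idx=1, l2_idx=7
L1[1] = 0; L2[0][7] = 43

Answer: 43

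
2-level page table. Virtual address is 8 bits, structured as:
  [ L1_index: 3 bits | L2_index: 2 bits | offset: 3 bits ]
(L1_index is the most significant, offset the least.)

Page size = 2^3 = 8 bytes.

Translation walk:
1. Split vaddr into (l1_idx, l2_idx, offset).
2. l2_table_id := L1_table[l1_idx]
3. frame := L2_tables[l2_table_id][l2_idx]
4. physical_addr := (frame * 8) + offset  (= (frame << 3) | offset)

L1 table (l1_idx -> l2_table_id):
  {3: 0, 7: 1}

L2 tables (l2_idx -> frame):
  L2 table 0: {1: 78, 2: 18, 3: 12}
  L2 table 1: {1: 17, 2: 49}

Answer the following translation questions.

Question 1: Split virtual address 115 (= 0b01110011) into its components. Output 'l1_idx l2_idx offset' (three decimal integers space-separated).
vaddr = 115 = 0b01110011
  top 3 bits -> l1_idx = 3
  next 2 bits -> l2_idx = 2
  bottom 3 bits -> offset = 3

Answer: 3 2 3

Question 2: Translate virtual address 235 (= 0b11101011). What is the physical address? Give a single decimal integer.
Answer: 139

Derivation:
vaddr = 235 = 0b11101011
Split: l1_idx=7, l2_idx=1, offset=3
L1[7] = 1
L2[1][1] = 17
paddr = 17 * 8 + 3 = 139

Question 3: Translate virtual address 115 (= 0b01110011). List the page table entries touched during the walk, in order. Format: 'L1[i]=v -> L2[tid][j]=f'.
Answer: L1[3]=0 -> L2[0][2]=18

Derivation:
vaddr = 115 = 0b01110011
Split: l1_idx=3, l2_idx=2, offset=3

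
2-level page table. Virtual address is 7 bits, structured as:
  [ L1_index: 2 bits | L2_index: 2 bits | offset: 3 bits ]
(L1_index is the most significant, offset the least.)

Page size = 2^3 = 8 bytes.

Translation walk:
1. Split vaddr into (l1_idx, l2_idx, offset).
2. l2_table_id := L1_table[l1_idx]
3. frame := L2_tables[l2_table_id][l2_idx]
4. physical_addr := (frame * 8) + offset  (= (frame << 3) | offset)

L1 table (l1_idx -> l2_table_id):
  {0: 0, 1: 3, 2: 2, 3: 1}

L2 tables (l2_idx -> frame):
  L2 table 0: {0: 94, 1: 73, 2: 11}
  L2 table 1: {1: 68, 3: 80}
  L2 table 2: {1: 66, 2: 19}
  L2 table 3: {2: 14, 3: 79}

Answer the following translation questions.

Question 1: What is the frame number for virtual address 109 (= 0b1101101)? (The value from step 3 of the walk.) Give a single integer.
vaddr = 109: l1_idx=3, l2_idx=1
L1[3] = 1; L2[1][1] = 68

Answer: 68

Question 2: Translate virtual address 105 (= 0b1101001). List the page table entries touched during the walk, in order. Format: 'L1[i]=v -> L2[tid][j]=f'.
vaddr = 105 = 0b1101001
Split: l1_idx=3, l2_idx=1, offset=1

Answer: L1[3]=1 -> L2[1][1]=68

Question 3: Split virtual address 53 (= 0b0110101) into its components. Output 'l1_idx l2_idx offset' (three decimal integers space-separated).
vaddr = 53 = 0b0110101
  top 2 bits -> l1_idx = 1
  next 2 bits -> l2_idx = 2
  bottom 3 bits -> offset = 5

Answer: 1 2 5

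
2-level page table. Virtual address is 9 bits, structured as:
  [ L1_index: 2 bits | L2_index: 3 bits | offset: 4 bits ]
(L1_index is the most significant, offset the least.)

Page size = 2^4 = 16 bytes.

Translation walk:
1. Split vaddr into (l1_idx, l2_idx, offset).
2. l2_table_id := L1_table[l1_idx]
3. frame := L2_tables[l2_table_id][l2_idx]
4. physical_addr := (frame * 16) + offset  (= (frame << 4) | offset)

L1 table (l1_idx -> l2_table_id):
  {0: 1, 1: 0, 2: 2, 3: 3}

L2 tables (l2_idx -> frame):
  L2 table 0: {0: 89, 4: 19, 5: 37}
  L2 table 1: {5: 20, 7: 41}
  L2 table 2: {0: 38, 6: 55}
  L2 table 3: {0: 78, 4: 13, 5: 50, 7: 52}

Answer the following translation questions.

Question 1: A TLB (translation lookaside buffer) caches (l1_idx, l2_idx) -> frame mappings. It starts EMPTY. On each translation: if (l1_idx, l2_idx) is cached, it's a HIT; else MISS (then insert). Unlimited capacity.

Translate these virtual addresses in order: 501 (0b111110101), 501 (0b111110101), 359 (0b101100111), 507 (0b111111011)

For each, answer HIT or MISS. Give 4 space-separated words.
vaddr=501: (3,7) not in TLB -> MISS, insert
vaddr=501: (3,7) in TLB -> HIT
vaddr=359: (2,6) not in TLB -> MISS, insert
vaddr=507: (3,7) in TLB -> HIT

Answer: MISS HIT MISS HIT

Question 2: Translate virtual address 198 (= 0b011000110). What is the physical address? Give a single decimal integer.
vaddr = 198 = 0b011000110
Split: l1_idx=1, l2_idx=4, offset=6
L1[1] = 0
L2[0][4] = 19
paddr = 19 * 16 + 6 = 310

Answer: 310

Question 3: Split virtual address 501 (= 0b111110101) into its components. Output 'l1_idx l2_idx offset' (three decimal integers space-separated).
Answer: 3 7 5

Derivation:
vaddr = 501 = 0b111110101
  top 2 bits -> l1_idx = 3
  next 3 bits -> l2_idx = 7
  bottom 4 bits -> offset = 5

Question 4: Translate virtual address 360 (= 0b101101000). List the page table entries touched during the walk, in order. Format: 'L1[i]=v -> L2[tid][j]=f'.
Answer: L1[2]=2 -> L2[2][6]=55

Derivation:
vaddr = 360 = 0b101101000
Split: l1_idx=2, l2_idx=6, offset=8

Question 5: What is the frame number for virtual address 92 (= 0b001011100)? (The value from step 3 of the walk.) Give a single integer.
vaddr = 92: l1_idx=0, l2_idx=5
L1[0] = 1; L2[1][5] = 20

Answer: 20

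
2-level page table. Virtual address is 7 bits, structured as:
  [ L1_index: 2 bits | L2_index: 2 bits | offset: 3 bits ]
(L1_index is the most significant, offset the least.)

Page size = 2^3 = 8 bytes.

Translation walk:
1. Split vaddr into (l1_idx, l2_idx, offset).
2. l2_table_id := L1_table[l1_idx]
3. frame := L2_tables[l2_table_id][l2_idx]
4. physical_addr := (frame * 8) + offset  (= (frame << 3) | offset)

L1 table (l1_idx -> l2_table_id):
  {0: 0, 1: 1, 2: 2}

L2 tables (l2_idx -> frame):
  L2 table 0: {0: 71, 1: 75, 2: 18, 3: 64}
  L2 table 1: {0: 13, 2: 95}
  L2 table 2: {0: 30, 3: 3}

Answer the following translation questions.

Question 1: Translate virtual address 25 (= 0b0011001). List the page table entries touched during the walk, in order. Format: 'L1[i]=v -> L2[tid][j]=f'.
Answer: L1[0]=0 -> L2[0][3]=64

Derivation:
vaddr = 25 = 0b0011001
Split: l1_idx=0, l2_idx=3, offset=1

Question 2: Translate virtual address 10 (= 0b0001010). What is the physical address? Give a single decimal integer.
Answer: 602

Derivation:
vaddr = 10 = 0b0001010
Split: l1_idx=0, l2_idx=1, offset=2
L1[0] = 0
L2[0][1] = 75
paddr = 75 * 8 + 2 = 602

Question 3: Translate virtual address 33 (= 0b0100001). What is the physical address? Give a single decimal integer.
Answer: 105

Derivation:
vaddr = 33 = 0b0100001
Split: l1_idx=1, l2_idx=0, offset=1
L1[1] = 1
L2[1][0] = 13
paddr = 13 * 8 + 1 = 105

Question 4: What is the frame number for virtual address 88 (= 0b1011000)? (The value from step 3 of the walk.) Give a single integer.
Answer: 3

Derivation:
vaddr = 88: l1_idx=2, l2_idx=3
L1[2] = 2; L2[2][3] = 3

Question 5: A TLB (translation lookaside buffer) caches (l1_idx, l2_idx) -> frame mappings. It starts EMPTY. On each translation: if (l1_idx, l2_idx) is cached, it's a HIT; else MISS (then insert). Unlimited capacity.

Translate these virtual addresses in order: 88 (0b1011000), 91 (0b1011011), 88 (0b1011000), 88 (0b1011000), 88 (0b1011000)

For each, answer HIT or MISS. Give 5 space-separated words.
vaddr=88: (2,3) not in TLB -> MISS, insert
vaddr=91: (2,3) in TLB -> HIT
vaddr=88: (2,3) in TLB -> HIT
vaddr=88: (2,3) in TLB -> HIT
vaddr=88: (2,3) in TLB -> HIT

Answer: MISS HIT HIT HIT HIT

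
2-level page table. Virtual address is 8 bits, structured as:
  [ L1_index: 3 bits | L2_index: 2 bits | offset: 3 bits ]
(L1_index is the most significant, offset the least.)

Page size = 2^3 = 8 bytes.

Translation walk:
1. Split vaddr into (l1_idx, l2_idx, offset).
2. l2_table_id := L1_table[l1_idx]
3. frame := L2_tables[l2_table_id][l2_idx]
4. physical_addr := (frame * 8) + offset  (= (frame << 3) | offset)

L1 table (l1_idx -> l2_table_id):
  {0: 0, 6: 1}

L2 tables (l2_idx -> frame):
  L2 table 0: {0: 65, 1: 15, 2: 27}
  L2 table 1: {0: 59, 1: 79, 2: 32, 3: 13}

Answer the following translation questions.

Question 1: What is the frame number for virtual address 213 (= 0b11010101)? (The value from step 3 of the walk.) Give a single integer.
vaddr = 213: l1_idx=6, l2_idx=2
L1[6] = 1; L2[1][2] = 32

Answer: 32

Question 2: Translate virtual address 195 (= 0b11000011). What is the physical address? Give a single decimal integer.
Answer: 475

Derivation:
vaddr = 195 = 0b11000011
Split: l1_idx=6, l2_idx=0, offset=3
L1[6] = 1
L2[1][0] = 59
paddr = 59 * 8 + 3 = 475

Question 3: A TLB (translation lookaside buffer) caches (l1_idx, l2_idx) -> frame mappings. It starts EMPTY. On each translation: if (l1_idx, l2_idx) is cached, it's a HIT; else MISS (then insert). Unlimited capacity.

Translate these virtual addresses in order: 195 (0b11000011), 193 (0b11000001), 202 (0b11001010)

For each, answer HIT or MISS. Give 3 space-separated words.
vaddr=195: (6,0) not in TLB -> MISS, insert
vaddr=193: (6,0) in TLB -> HIT
vaddr=202: (6,1) not in TLB -> MISS, insert

Answer: MISS HIT MISS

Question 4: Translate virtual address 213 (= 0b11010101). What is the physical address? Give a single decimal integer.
Answer: 261

Derivation:
vaddr = 213 = 0b11010101
Split: l1_idx=6, l2_idx=2, offset=5
L1[6] = 1
L2[1][2] = 32
paddr = 32 * 8 + 5 = 261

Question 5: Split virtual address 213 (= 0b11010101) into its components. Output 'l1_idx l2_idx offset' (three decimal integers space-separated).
Answer: 6 2 5

Derivation:
vaddr = 213 = 0b11010101
  top 3 bits -> l1_idx = 6
  next 2 bits -> l2_idx = 2
  bottom 3 bits -> offset = 5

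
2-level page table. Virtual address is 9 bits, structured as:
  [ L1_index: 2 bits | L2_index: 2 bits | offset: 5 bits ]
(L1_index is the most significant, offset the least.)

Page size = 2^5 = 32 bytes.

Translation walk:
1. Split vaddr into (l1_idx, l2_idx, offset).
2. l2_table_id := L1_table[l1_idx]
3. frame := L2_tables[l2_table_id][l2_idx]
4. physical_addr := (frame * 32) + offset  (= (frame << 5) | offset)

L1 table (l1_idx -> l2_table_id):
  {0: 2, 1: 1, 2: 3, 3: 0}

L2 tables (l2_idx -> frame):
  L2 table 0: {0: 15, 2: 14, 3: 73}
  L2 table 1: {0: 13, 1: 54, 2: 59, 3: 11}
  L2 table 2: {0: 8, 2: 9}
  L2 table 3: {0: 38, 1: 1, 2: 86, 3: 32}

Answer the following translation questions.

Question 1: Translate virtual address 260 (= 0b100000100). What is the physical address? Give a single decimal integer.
vaddr = 260 = 0b100000100
Split: l1_idx=2, l2_idx=0, offset=4
L1[2] = 3
L2[3][0] = 38
paddr = 38 * 32 + 4 = 1220

Answer: 1220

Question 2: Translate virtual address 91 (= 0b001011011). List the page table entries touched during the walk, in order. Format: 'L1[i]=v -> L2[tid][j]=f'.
Answer: L1[0]=2 -> L2[2][2]=9

Derivation:
vaddr = 91 = 0b001011011
Split: l1_idx=0, l2_idx=2, offset=27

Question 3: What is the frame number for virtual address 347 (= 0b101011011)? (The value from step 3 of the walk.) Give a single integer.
vaddr = 347: l1_idx=2, l2_idx=2
L1[2] = 3; L2[3][2] = 86

Answer: 86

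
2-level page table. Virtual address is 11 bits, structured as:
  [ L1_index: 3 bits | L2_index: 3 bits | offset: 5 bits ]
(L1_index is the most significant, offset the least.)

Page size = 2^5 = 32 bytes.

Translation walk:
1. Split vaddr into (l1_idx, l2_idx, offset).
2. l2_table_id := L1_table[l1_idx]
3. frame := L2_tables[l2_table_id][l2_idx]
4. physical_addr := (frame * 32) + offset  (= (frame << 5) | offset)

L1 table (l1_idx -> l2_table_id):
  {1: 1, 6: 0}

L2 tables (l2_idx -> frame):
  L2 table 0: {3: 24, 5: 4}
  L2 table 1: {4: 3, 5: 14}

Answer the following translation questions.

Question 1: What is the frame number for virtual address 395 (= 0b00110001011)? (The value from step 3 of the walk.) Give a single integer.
Answer: 3

Derivation:
vaddr = 395: l1_idx=1, l2_idx=4
L1[1] = 1; L2[1][4] = 3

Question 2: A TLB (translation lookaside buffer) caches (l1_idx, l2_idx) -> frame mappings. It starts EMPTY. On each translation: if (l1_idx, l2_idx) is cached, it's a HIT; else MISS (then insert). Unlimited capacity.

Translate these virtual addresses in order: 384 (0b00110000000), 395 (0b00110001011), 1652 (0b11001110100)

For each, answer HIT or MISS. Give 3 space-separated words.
Answer: MISS HIT MISS

Derivation:
vaddr=384: (1,4) not in TLB -> MISS, insert
vaddr=395: (1,4) in TLB -> HIT
vaddr=1652: (6,3) not in TLB -> MISS, insert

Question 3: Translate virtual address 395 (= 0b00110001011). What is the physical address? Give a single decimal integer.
Answer: 107

Derivation:
vaddr = 395 = 0b00110001011
Split: l1_idx=1, l2_idx=4, offset=11
L1[1] = 1
L2[1][4] = 3
paddr = 3 * 32 + 11 = 107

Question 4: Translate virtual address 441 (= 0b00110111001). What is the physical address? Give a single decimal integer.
vaddr = 441 = 0b00110111001
Split: l1_idx=1, l2_idx=5, offset=25
L1[1] = 1
L2[1][5] = 14
paddr = 14 * 32 + 25 = 473

Answer: 473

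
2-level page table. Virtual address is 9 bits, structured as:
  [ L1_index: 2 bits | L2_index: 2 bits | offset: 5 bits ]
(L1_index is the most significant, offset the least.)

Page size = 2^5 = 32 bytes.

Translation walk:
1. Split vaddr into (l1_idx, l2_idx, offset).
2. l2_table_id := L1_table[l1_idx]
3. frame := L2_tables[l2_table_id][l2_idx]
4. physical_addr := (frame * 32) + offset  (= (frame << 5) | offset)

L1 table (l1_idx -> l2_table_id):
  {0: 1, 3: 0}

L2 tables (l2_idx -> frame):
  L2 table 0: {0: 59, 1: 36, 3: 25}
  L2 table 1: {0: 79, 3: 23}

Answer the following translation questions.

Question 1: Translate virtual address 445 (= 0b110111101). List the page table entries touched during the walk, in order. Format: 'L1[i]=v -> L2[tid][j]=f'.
Answer: L1[3]=0 -> L2[0][1]=36

Derivation:
vaddr = 445 = 0b110111101
Split: l1_idx=3, l2_idx=1, offset=29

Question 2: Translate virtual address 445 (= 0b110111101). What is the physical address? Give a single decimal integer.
Answer: 1181

Derivation:
vaddr = 445 = 0b110111101
Split: l1_idx=3, l2_idx=1, offset=29
L1[3] = 0
L2[0][1] = 36
paddr = 36 * 32 + 29 = 1181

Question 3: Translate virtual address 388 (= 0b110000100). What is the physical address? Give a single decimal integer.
Answer: 1892

Derivation:
vaddr = 388 = 0b110000100
Split: l1_idx=3, l2_idx=0, offset=4
L1[3] = 0
L2[0][0] = 59
paddr = 59 * 32 + 4 = 1892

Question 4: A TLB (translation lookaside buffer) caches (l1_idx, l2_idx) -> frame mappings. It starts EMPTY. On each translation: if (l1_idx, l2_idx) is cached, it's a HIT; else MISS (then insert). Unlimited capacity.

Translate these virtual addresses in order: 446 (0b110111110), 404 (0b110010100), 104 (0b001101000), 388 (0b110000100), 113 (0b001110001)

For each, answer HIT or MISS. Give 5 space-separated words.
vaddr=446: (3,1) not in TLB -> MISS, insert
vaddr=404: (3,0) not in TLB -> MISS, insert
vaddr=104: (0,3) not in TLB -> MISS, insert
vaddr=388: (3,0) in TLB -> HIT
vaddr=113: (0,3) in TLB -> HIT

Answer: MISS MISS MISS HIT HIT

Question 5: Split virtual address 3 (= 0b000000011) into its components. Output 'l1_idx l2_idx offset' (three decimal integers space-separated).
vaddr = 3 = 0b000000011
  top 2 bits -> l1_idx = 0
  next 2 bits -> l2_idx = 0
  bottom 5 bits -> offset = 3

Answer: 0 0 3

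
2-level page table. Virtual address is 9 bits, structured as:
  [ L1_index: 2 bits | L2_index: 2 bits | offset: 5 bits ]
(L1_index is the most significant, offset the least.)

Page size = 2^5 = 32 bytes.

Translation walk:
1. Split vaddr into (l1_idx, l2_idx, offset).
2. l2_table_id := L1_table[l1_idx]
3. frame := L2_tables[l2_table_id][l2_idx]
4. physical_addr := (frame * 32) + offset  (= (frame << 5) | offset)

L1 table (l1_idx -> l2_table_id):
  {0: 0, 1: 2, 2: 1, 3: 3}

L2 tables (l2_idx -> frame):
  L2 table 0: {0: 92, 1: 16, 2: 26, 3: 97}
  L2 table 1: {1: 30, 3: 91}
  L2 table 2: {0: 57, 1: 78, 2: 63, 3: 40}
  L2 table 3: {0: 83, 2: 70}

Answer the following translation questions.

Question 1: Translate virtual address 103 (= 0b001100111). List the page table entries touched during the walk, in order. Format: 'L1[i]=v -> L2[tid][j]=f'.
Answer: L1[0]=0 -> L2[0][3]=97

Derivation:
vaddr = 103 = 0b001100111
Split: l1_idx=0, l2_idx=3, offset=7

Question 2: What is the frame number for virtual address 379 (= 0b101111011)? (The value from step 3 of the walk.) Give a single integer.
Answer: 91

Derivation:
vaddr = 379: l1_idx=2, l2_idx=3
L1[2] = 1; L2[1][3] = 91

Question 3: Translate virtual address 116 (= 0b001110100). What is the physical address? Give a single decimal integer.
Answer: 3124

Derivation:
vaddr = 116 = 0b001110100
Split: l1_idx=0, l2_idx=3, offset=20
L1[0] = 0
L2[0][3] = 97
paddr = 97 * 32 + 20 = 3124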